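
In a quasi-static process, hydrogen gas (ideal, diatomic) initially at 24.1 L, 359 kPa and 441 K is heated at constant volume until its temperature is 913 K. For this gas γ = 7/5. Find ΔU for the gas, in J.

n = P₁V₁/(RT₁) = 359×24.1/(8.314×441) = 2.36 mol.
Isochoric: V stays 24.1 L; P/T = const ⇒ T₂ = 913 K, P₂ = 743 kPa.
For an ideal gas ΔU = nCvΔT with Cv = (5/2)R = 20.8 J/(mol·K).
ΔU = 2.36×20.8×(913−441) = 23200 J.

23200 J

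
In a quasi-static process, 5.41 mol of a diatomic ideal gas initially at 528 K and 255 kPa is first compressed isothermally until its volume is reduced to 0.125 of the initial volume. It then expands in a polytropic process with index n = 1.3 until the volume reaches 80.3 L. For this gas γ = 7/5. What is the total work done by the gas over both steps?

-14600 J

V₁ = nRT₁/P₁ = 5.41×8.314×528/255 = 93.1 L.
Step 1 — Isothermal: T stays 528 K; PV = const ⇒ V₂ = 11.6 L, P₂ = 2040 kPa.
ΔU = 0 (ideal gas, T constant).
W = nRT ln(V₂/V₁) = 5.41×8.314×528×ln(0.125) = -49400 J.
Q = ΔU + W = -49400 J.
State after step 1: P = 2040 kPa, V = 11.6 L, T = 528 K.
Step 2 — Polytropic n=1.3: T₂ = T₁(V₁/V₂)^(n−1) = 528×(0.145)^0.30 = 296 K; P₂ = P₁(V₁/V₂)^n = 166 kPa.
W = (P₁V₁−P₂V₂)/(n−1) = (2040×11.6−166×80.3)/0.30 = 34800 J.
ΔU = nCvΔT = 5.41×20.8×(296−528) = -26100 J.
Q = ΔU + W = 8700 J.
Net over both steps: W = -14600 J, Q = -40700 J, ΔU = -26100 J.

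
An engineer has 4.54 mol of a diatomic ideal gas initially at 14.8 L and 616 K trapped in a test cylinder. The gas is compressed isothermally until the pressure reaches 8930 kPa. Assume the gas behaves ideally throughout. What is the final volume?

2.60 L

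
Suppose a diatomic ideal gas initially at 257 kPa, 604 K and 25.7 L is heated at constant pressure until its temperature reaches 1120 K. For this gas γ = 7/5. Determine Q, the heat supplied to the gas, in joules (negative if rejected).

19700 J

n = P₁V₁/(RT₁) = 257×25.7/(8.314×604) = 1.32 mol.
Isobaric: P stays 257 kPa; V/T = const ⇒ T₂ = 1120 K, V₂ = 47.7 L.
W = PΔV = 257×(47.7−25.7) kPa·L = 5640 J.
ΔU = nCvΔT = 1.32×20.8×(1120−604) = 14100 J.
Q = ΔU + W = nCpΔT = 19700 J.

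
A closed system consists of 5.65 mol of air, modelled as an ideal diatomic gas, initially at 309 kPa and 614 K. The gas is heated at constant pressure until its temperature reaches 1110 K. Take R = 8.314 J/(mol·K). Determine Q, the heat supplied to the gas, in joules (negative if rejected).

V₁ = nRT₁/P₁ = 5.65×8.314×614/309 = 93.3 L.
Isobaric: P stays 309 kPa; V/T = const ⇒ T₂ = 1110 K, V₂ = 169 L.
W = PΔV = 309×(169−93.3) kPa·L = 23300 J.
ΔU = nCvΔT = 5.65×20.8×(1110−614) = 58200 J.
Q = ΔU + W = nCpΔT = 81500 J.

81500 J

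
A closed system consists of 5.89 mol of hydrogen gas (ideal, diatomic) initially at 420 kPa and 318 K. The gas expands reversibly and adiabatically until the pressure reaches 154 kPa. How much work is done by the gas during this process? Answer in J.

9700 J

V₁ = nRT₁/P₁ = 5.89×8.314×318/420 = 37.1 L.
Adiabatic: T₂/T₁ = (P₂/P₁)^((γ−1)/γ) ⇒ T₂ = 318×(0.367)^0.286 = 239 K; V₂ = 75.9 L.
ΔU = nCvΔT = 5.89×20.8×(239−318) = -9700 J.
Q = 0 for an adiabatic process, so W = −ΔU = 9700 J.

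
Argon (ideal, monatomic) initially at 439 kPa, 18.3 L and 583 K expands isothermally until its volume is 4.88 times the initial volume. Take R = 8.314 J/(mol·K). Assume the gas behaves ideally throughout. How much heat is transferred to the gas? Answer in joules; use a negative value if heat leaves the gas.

n = P₁V₁/(RT₁) = 439×18.3/(8.314×583) = 1.66 mol.
Isothermal: T stays 583 K; PV = const ⇒ V₂ = 89.3 L, P₂ = 90.0 kPa.
ΔU = 0 (ideal gas, T constant).
W = nRT ln(V₂/V₁) = 1.66×8.314×583×ln(4.88) = 12700 J.
Q = ΔU + W = 12700 J.

12700 J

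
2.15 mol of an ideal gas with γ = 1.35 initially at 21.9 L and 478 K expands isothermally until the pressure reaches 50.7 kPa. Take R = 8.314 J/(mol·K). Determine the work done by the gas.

17400 J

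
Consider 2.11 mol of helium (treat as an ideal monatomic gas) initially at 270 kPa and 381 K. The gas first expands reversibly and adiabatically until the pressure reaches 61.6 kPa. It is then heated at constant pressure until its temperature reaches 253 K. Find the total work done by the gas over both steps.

5210 J

V₁ = nRT₁/P₁ = 2.11×8.314×381/270 = 24.8 L.
Step 1 — Adiabatic: T₂/T₁ = (P₂/P₁)^((γ−1)/γ) ⇒ T₂ = 381×(0.228)^0.400 = 211 K; V₂ = 60.1 L.
ΔU = nCvΔT = 2.11×12.5×(211−381) = -4470 J.
Q = 0 for an adiabatic process, so W = −ΔU = 4470 J.
State after step 1: P = 61.6 kPa, V = 60.1 L, T = 211 K.
Step 2 — Isobaric: P stays 61.6 kPa; V/T = const ⇒ T₂ = 253 K, V₂ = 72.0 L.
W = PΔV = 61.6×(72.0−60.1) kPa·L = 737 J.
ΔU = nCvΔT = 2.11×12.5×(253−211) = 1110 J.
Q = ΔU + W = nCpΔT = 1840 J.
Net over both steps: W = 5210 J, Q = 1840 J, ΔU = -3370 J.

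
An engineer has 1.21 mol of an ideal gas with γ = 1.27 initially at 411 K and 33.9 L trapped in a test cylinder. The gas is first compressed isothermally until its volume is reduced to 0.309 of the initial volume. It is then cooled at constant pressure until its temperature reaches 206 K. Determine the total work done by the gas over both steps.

-6920 J

P₁ = nRT₁/V₁ = 1.21×8.314×411/33.9 = 122 kPa.
Step 1 — Isothermal: T stays 411 K; PV = const ⇒ V₂ = 10.5 L, P₂ = 395 kPa.
ΔU = 0 (ideal gas, T constant).
W = nRT ln(V₂/V₁) = 1.21×8.314×411×ln(0.309) = -4860 J.
Q = ΔU + W = -4860 J.
State after step 1: P = 395 kPa, V = 10.5 L, T = 411 K.
Step 2 — Isobaric: P stays 395 kPa; V/T = const ⇒ T₂ = 206 K, V₂ = 5.25 L.
W = PΔV = 395×(5.25−10.5) kPa·L = -2060 J.
ΔU = nCvΔT = 1.21×30.8×(206−411) = -7640 J.
Q = ΔU + W = nCpΔT = -9700 J.
Net over both steps: W = -6920 J, Q = -14600 J, ΔU = -7640 J.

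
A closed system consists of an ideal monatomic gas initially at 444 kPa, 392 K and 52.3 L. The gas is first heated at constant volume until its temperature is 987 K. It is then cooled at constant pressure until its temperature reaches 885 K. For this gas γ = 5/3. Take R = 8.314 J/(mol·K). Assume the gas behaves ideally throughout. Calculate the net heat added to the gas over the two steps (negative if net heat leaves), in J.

n = P₁V₁/(RT₁) = 444×52.3/(8.314×392) = 7.13 mol.
Step 1 — Isochoric: V stays 52.3 L; P/T = const ⇒ T₂ = 987 K, P₂ = 1120 kPa.
W = 0 (no volume change).
ΔU = nCvΔT = 7.13×12.5×(987−392) = 52900 J.
Q = ΔU = 52900 J.
State after step 1: P = 1120 kPa, V = 52.3 L, T = 987 K.
Step 2 — Isobaric: P stays 1120 kPa; V/T = const ⇒ T₂ = 885 K, V₂ = 46.9 L.
W = PΔV = 1120×(46.9−52.3) kPa·L = -6040 J.
ΔU = nCvΔT = 7.13×12.5×(885−987) = -9060 J.
Q = ΔU + W = nCpΔT = -15100 J.
Net over both steps: W = -6040 J, Q = 37800 J, ΔU = 43800 J.

37800 J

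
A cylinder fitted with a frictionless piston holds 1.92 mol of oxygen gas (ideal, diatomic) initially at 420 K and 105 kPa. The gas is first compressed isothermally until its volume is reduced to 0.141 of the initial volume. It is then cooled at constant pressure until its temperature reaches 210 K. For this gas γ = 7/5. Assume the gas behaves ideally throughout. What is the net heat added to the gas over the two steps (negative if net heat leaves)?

V₁ = nRT₁/P₁ = 1.92×8.314×420/105 = 63.9 L.
Step 1 — Isothermal: T stays 420 K; PV = const ⇒ V₂ = 9.00 L, P₂ = 745 kPa.
ΔU = 0 (ideal gas, T constant).
W = nRT ln(V₂/V₁) = 1.92×8.314×420×ln(0.141) = -13100 J.
Q = ΔU + W = -13100 J.
State after step 1: P = 745 kPa, V = 9.00 L, T = 420 K.
Step 2 — Isobaric: P stays 745 kPa; V/T = const ⇒ T₂ = 210 K, V₂ = 4.50 L.
W = PΔV = 745×(4.50−9.00) kPa·L = -3350 J.
ΔU = nCvΔT = 1.92×20.8×(210−420) = -8380 J.
Q = ΔU + W = nCpΔT = -11700 J.
Net over both steps: W = -16500 J, Q = -24900 J, ΔU = -8380 J.

-24900 J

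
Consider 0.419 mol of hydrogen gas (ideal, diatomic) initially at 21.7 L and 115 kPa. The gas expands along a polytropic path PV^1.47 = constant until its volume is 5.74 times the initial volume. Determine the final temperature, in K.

T₁ = P₁V₁/(nR) = 115×21.7/(0.419×8.314) = 716 K.
Polytropic n=1.47: T₂ = T₁(V₁/V₂)^(n−1) = 716×(0.174)^0.47 = 315 K; P₂ = P₁(V₁/V₂)^n = 8.81 kPa.

315 K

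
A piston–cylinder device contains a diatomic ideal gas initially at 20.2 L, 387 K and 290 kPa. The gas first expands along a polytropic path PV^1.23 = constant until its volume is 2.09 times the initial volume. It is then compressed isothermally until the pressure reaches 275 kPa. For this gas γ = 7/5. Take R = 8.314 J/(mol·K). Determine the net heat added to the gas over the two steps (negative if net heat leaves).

-2530 J

n = P₁V₁/(RT₁) = 290×20.2/(8.314×387) = 1.82 mol.
Step 1 — Polytropic n=1.23: T₂ = T₁(V₁/V₂)^(n−1) = 387×(0.478)^0.23 = 327 K; P₂ = P₁(V₁/V₂)^n = 117 kPa.
W = (P₁V₁−P₂V₂)/(n−1) = (290×20.2−117×42.2)/0.23 = 3970 J.
ΔU = nCvΔT = 1.82×20.8×(327−387) = -2280 J.
Q = ΔU + W = 1690 J.
State after step 1: P = 117 kPa, V = 42.2 L, T = 327 K.
Step 2 — Isothermal: T stays 327 K; PV = const ⇒ V₂ = 18.0 L, P₂ = 275 kPa.
ΔU = 0 (ideal gas, T constant).
W = nRT ln(V₂/V₁) = 1.82×8.314×327×ln(0.426) = -4220 J.
Q = ΔU + W = -4220 J.
Net over both steps: W = -249 J, Q = -2530 J, ΔU = -2280 J.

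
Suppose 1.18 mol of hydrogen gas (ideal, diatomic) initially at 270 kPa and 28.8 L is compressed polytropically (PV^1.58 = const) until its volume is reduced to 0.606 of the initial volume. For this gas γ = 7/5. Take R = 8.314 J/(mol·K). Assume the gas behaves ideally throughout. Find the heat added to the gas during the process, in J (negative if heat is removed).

T₁ = P₁V₁/(nR) = 270×28.8/(1.18×8.314) = 793 K.
Polytropic n=1.58: T₂ = T₁(V₁/V₂)^(n−1) = 793×(1.65)^0.58 = 1060 K; P₂ = P₁(V₁/V₂)^n = 596 kPa.
W = (P₁V₁−P₂V₂)/(n−1) = (270×28.8−596×17.5)/0.58 = -4520 J.
ΔU = nCvΔT = 1.18×20.8×(1060−793) = 6550 J.
Q = ΔU + W = 2030 J.

2030 J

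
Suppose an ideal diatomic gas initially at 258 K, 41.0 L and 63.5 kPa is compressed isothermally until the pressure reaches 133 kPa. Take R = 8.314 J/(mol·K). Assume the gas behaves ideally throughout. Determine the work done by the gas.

-1920 J

n = P₁V₁/(RT₁) = 63.5×41.0/(8.314×258) = 1.21 mol.
Isothermal: T stays 258 K; PV = const ⇒ V₂ = 19.6 L, P₂ = 133 kPa.
W = nRT ln(V₂/V₁) = 1.21×8.314×258×ln(0.477) = -1920 J.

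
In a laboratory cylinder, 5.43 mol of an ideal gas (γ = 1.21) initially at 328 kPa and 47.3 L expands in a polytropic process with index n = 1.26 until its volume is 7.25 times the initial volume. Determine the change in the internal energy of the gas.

T₁ = P₁V₁/(nR) = 328×47.3/(5.43×8.314) = 344 K.
Polytropic n=1.26: T₂ = T₁(V₁/V₂)^(n−1) = 344×(0.138)^0.26 = 205 K; P₂ = P₁(V₁/V₂)^n = 27.0 kPa.
For an ideal gas ΔU = nCvΔT with Cv = R/(γ−1) = 39.6 J/(mol·K).
ΔU = 5.43×39.6×(205−344) = -29700 J.

-29700 J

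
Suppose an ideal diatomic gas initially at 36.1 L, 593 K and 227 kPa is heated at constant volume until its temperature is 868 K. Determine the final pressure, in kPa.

Isochoric: V stays 36.1 L; P/T = const ⇒ T₂ = 868 K, P₂ = 332 kPa.

332 kPa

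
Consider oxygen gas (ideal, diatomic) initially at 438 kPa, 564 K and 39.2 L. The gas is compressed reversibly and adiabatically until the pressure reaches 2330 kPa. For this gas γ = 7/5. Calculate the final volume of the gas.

11.9 L

Adiabatic: T₂/T₁ = (P₂/P₁)^((γ−1)/γ) ⇒ T₂ = 564×(5.32)^0.286 = 909 K; V₂ = 11.9 L.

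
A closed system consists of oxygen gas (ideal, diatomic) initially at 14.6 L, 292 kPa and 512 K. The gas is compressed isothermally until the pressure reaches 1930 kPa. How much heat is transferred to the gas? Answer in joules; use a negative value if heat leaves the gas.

-8050 J

n = P₁V₁/(RT₁) = 292×14.6/(8.314×512) = 1.00 mol.
Isothermal: T stays 512 K; PV = const ⇒ V₂ = 2.21 L, P₂ = 1930 kPa.
ΔU = 0 (ideal gas, T constant).
W = nRT ln(V₂/V₁) = 1.00×8.314×512×ln(0.151) = -8050 J.
Q = ΔU + W = -8050 J.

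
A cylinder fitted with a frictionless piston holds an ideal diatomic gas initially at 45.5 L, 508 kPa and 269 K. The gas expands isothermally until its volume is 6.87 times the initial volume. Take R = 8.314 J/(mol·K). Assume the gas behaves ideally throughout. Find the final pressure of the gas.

73.9 kPa

Isothermal: T stays 269 K; PV = const ⇒ V₂ = 313 L, P₂ = 73.9 kPa.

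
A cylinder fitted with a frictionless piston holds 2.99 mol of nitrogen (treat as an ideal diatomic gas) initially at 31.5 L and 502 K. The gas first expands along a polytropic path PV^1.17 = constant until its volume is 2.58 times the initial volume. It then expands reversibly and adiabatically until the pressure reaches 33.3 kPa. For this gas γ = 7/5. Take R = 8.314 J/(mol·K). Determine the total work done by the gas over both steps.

19500 J

P₁ = nRT₁/V₁ = 2.99×8.314×502/31.5 = 396 kPa.
Step 1 — Polytropic n=1.17: T₂ = T₁(V₁/V₂)^(n−1) = 502×(0.388)^0.17 = 427 K; P₂ = P₁(V₁/V₂)^n = 131 kPa.
W = (P₁V₁−P₂V₂)/(n−1) = (396×31.5−131×81.3)/0.17 = 10900 J.
ΔU = nCvΔT = 2.99×20.8×(427−502) = -4640 J.
Q = ΔU + W = 6280 J.
State after step 1: P = 131 kPa, V = 81.3 L, T = 427 K.
Step 2 — Adiabatic: T₂/T₁ = (P₂/P₁)^((γ−1)/γ) ⇒ T₂ = 427×(0.255)^0.286 = 289 K; V₂ = 216 L.
ΔU = nCvΔT = 2.99×20.8×(289−427) = -8590 J.
Q = 0 for an adiabatic process, so W = −ΔU = 8590 J.
Net over both steps: W = 19500 J, Q = 6280 J, ΔU = -13200 J.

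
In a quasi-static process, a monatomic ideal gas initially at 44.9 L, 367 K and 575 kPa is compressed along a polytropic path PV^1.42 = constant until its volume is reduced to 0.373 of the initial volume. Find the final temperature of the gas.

Polytropic n=1.42: T₂ = T₁(V₁/V₂)^(n−1) = 367×(2.68)^0.42 = 555 K; P₂ = P₁(V₁/V₂)^n = 2330 kPa.

555 K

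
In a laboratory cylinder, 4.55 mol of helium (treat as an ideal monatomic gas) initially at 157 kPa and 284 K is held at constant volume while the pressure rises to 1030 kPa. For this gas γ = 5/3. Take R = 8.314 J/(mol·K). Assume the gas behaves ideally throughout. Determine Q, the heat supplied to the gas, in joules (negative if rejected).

V₁ = nRT₁/P₁ = 4.55×8.314×284/157 = 68.4 L.
Isochoric: V stays 68.4 L; P/T = const ⇒ T₂ = 1860 K, P₂ = 1030 kPa.
W = 0 (no volume change).
ΔU = nCvΔT = 4.55×12.5×(1860−284) = 89600 J.
Q = ΔU = 89600 J.

89600 J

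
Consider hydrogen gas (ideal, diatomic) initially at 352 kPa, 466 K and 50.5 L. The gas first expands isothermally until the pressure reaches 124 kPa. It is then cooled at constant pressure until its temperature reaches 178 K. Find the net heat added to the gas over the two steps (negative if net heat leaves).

n = P₁V₁/(RT₁) = 352×50.5/(8.314×466) = 4.59 mol.
Step 1 — Isothermal: T stays 466 K; PV = const ⇒ V₂ = 143 L, P₂ = 124 kPa.
ΔU = 0 (ideal gas, T constant).
W = nRT ln(V₂/V₁) = 4.59×8.314×466×ln(2.84) = 18500 J.
Q = ΔU + W = 18500 J.
State after step 1: P = 124 kPa, V = 143 L, T = 466 K.
Step 2 — Isobaric: P stays 124 kPa; V/T = const ⇒ T₂ = 178 K, V₂ = 54.8 L.
W = PΔV = 124×(54.8−143) kPa·L = -11000 J.
ΔU = nCvΔT = 4.59×20.8×(178−466) = -27500 J.
Q = ΔU + W = nCpΔT = -38500 J.
Net over both steps: W = 7560 J, Q = -19900 J, ΔU = -27500 J.

-19900 J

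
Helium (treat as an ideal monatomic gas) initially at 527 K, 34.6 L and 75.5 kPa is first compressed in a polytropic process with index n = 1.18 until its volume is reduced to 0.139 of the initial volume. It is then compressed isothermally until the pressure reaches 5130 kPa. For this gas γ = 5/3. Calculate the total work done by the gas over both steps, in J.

n = P₁V₁/(RT₁) = 75.5×34.6/(8.314×527) = 0.596 mol.
Step 1 — Polytropic n=1.18: T₂ = T₁(V₁/V₂)^(n−1) = 527×(7.19)^0.18 = 752 K; P₂ = P₁(V₁/V₂)^n = 775 kPa.
W = (P₁V₁−P₂V₂)/(n−1) = (75.5×34.6−775×4.81)/0.18 = -6190 J.
ΔU = nCvΔT = 0.596×12.5×(752−527) = 1670 J.
Q = ΔU + W = -4520 J.
State after step 1: P = 775 kPa, V = 4.81 L, T = 752 K.
Step 2 — Isothermal: T stays 752 K; PV = const ⇒ V₂ = 0.726 L, P₂ = 5130 kPa.
ΔU = 0 (ideal gas, T constant).
W = nRT ln(V₂/V₁) = 0.596×8.314×752×ln(0.151) = -7040 J.
Q = ΔU + W = -7040 J.
Net over both steps: W = -13200 J, Q = -11600 J, ΔU = 1670 J.

-13200 J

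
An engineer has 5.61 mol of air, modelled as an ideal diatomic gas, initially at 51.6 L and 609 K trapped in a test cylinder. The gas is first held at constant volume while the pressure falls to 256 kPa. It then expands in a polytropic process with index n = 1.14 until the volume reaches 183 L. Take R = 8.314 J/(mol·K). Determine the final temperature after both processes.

P₁ = nRT₁/V₁ = 5.61×8.314×609/51.6 = 550 kPa.
Step 1 — Isochoric: V stays 51.6 L; P/T = const ⇒ T₂ = 283 K, P₂ = 256 kPa.
W = 0 (no volume change).
ΔU = nCvΔT = 5.61×20.8×(283−609) = -38000 J.
Q = ΔU = -38000 J.
State after step 1: P = 256 kPa, V = 51.6 L, T = 283 K.
Step 2 — Polytropic n=1.14: T₂ = T₁(V₁/V₂)^(n−1) = 283×(0.282)^0.14 = 237 K; P₂ = P₁(V₁/V₂)^n = 60.5 kPa.
W = (P₁V₁−P₂V₂)/(n−1) = (256×51.6−60.5×183)/0.14 = 15300 J.
ΔU = nCvΔT = 5.61×20.8×(237−283) = -5360 J.
Q = ΔU + W = 9960 J.
Net over both steps: W = 15300 J, Q = -28000 J, ΔU = -43400 J.

237 K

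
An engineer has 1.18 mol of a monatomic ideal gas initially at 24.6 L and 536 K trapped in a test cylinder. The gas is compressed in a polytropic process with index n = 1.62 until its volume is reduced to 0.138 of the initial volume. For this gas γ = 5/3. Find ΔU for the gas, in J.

P₁ = nRT₁/V₁ = 1.18×8.314×536/24.6 = 214 kPa.
Polytropic n=1.62: T₂ = T₁(V₁/V₂)^(n−1) = 536×(7.25)^0.62 = 1830 K; P₂ = P₁(V₁/V₂)^n = 5290 kPa.
For an ideal gas ΔU = nCvΔT with Cv = (3/2)R = 12.5 J/(mol·K).
ΔU = 1.18×12.5×(1830−536) = 19000 J.

19000 J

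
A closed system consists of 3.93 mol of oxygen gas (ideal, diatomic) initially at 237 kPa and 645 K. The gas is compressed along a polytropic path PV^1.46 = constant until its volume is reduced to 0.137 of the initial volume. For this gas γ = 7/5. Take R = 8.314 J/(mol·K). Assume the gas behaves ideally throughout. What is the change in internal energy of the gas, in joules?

V₁ = nRT₁/P₁ = 3.93×8.314×645/237 = 88.9 L.
Polytropic n=1.46: T₂ = T₁(V₁/V₂)^(n−1) = 645×(7.30)^0.46 = 1610 K; P₂ = P₁(V₁/V₂)^n = 4320 kPa.
For an ideal gas ΔU = nCvΔT with Cv = (5/2)R = 20.8 J/(mol·K).
ΔU = 3.93×20.8×(1610−645) = 78800 J.

78800 J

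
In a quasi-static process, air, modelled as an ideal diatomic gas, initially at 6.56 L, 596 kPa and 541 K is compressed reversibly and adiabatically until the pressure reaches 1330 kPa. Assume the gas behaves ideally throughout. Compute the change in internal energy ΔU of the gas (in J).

2520 J

n = P₁V₁/(RT₁) = 596×6.56/(8.314×541) = 0.869 mol.
Adiabatic: T₂/T₁ = (P₂/P₁)^((γ−1)/γ) ⇒ T₂ = 541×(2.23)^0.286 = 680 K; V₂ = 3.70 L.
For an ideal gas ΔU = nCvΔT with Cv = (5/2)R = 20.8 J/(mol·K).
ΔU = 0.869×20.8×(680−541) = 2520 J.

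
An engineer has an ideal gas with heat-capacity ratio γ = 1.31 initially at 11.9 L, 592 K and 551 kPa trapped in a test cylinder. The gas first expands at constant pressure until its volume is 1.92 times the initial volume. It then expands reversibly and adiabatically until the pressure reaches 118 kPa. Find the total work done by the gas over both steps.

n = P₁V₁/(RT₁) = 551×11.9/(8.314×592) = 1.33 mol.
Step 1 — Isobaric: P stays 551 kPa; V/T = const ⇒ T₂ = 1140 K, V₂ = 22.8 L.
W = PΔV = 551×(22.8−11.9) kPa·L = 6030 J.
ΔU = nCvΔT = 1.33×26.8×(1140−592) = 19500 J.
Q = ΔU + W = nCpΔT = 25500 J.
State after step 1: P = 551 kPa, V = 22.8 L, T = 1140 K.
Step 2 — Adiabatic: T₂/T₁ = (P₂/P₁)^((γ−1)/γ) ⇒ T₂ = 1140×(0.214)^0.237 = 789 K; V₂ = 74.1 L.
ΔU = nCvΔT = 1.33×26.8×(789−1140) = -12400 J.
Q = 0 for an adiabatic process, so W = −ΔU = 12400 J.
Net over both steps: W = 18400 J, Q = 25500 J, ΔU = 7050 J.

18400 J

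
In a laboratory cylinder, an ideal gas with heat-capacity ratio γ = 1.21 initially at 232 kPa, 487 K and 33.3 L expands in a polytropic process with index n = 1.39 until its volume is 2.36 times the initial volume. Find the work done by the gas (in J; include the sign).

n = P₁V₁/(RT₁) = 232×33.3/(8.314×487) = 1.91 mol.
Polytropic n=1.39: T₂ = T₁(V₁/V₂)^(n−1) = 487×(0.424)^0.39 = 348 K; P₂ = P₁(V₁/V₂)^n = 70.3 kPa.
W = (P₁V₁−P₂V₂)/(n−1) = (232×33.3−70.3×78.6)/0.39 = 5640 J.

5640 J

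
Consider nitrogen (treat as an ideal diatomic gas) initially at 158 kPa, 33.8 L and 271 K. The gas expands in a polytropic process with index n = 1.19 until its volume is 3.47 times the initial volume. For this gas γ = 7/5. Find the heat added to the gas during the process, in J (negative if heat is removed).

n = P₁V₁/(RT₁) = 158×33.8/(8.314×271) = 2.37 mol.
Polytropic n=1.19: T₂ = T₁(V₁/V₂)^(n−1) = 271×(0.288)^0.19 = 214 K; P₂ = P₁(V₁/V₂)^n = 35.9 kPa.
W = (P₁V₁−P₂V₂)/(n−1) = (158×33.8−35.9×117)/0.19 = 5920 J.
ΔU = nCvΔT = 2.37×20.8×(214−271) = -2810 J.
Q = ΔU + W = 3110 J.

3110 J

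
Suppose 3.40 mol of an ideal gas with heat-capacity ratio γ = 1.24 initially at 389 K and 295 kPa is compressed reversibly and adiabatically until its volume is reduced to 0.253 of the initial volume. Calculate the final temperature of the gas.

V₁ = nRT₁/P₁ = 3.40×8.314×389/295 = 37.3 L.
Adiabatic: TV^(γ−1) = const ⇒ T₂ = 389×(3.95)^0.240 = 541 K; PV^γ = const ⇒ P₂ = 1620 kPa.

541 K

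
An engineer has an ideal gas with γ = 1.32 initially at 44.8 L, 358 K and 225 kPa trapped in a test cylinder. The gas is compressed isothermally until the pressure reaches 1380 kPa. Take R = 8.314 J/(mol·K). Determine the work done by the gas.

-18300 J

n = P₁V₁/(RT₁) = 225×44.8/(8.314×358) = 3.39 mol.
Isothermal: T stays 358 K; PV = const ⇒ V₂ = 7.30 L, P₂ = 1380 kPa.
W = nRT ln(V₂/V₁) = 3.39×8.314×358×ln(0.163) = -18300 J.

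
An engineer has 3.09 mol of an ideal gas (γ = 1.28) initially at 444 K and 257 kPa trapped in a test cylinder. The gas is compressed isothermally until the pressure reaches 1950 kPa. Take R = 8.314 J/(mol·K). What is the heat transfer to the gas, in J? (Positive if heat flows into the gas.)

V₁ = nRT₁/P₁ = 3.09×8.314×444/257 = 44.4 L.
Isothermal: T stays 444 K; PV = const ⇒ V₂ = 5.85 L, P₂ = 1950 kPa.
ΔU = 0 (ideal gas, T constant).
W = nRT ln(V₂/V₁) = 3.09×8.314×444×ln(0.132) = -23100 J.
Q = ΔU + W = -23100 J.

-23100 J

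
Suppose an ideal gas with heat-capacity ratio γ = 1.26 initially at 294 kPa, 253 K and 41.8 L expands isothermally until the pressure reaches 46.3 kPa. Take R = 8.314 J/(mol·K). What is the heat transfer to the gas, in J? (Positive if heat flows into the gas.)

22700 J

n = P₁V₁/(RT₁) = 294×41.8/(8.314×253) = 5.84 mol.
Isothermal: T stays 253 K; PV = const ⇒ V₂ = 265 L, P₂ = 46.3 kPa.
ΔU = 0 (ideal gas, T constant).
W = nRT ln(V₂/V₁) = 5.84×8.314×253×ln(6.35) = 22700 J.
Q = ΔU + W = 22700 J.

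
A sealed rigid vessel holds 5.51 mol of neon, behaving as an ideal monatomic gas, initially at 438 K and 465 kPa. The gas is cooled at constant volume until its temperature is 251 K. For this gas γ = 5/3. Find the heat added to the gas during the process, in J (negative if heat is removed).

-12800 J

V₁ = nRT₁/P₁ = 5.51×8.314×438/465 = 43.2 L.
Isochoric: V stays 43.2 L; P/T = const ⇒ T₂ = 251 K, P₂ = 266 kPa.
W = 0 (no volume change).
ΔU = nCvΔT = 5.51×12.5×(251−438) = -12800 J.
Q = ΔU = -12800 J.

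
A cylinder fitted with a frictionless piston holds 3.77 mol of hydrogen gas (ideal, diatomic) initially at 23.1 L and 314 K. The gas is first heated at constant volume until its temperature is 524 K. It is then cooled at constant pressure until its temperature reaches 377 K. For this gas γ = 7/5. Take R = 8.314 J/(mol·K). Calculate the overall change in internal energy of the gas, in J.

P₁ = nRT₁/V₁ = 3.77×8.314×314/23.1 = 426 kPa.
Step 1 — Isochoric: V stays 23.1 L; P/T = const ⇒ T₂ = 524 K, P₂ = 711 kPa.
W = 0 (no volume change).
ΔU = nCvΔT = 3.77×20.8×(524−314) = 16500 J.
Q = ΔU = 16500 J.
State after step 1: P = 711 kPa, V = 23.1 L, T = 524 K.
Step 2 — Isobaric: P stays 711 kPa; V/T = const ⇒ T₂ = 377 K, V₂ = 16.6 L.
W = PΔV = 711×(16.6−23.1) kPa·L = -4610 J.
ΔU = nCvΔT = 3.77×20.8×(377−524) = -11500 J.
Q = ΔU + W = nCpΔT = -16100 J.
Net over both steps: W = -4610 J, Q = 329 J, ΔU = 4940 J.

4940 J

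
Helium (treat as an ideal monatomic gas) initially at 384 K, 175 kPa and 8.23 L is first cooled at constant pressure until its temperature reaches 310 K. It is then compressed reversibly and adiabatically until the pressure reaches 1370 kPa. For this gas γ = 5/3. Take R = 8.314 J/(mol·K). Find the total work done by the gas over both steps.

-2510 J

n = P₁V₁/(RT₁) = 175×8.23/(8.314×384) = 0.451 mol.
Step 1 — Isobaric: P stays 175 kPa; V/T = const ⇒ T₂ = 310 K, V₂ = 6.64 L.
W = PΔV = 175×(6.64−8.23) kPa·L = -278 J.
ΔU = nCvΔT = 0.451×12.5×(310−384) = -416 J.
Q = ΔU + W = nCpΔT = -694 J.
State after step 1: P = 175 kPa, V = 6.64 L, T = 310 K.
Step 2 — Adiabatic: T₂/T₁ = (P₂/P₁)^((γ−1)/γ) ⇒ T₂ = 310×(7.83)^0.400 = 706 K; V₂ = 1.93 L.
ΔU = nCvΔT = 0.451×12.5×(706−310) = 2230 J.
Q = 0 for an adiabatic process, so W = −ΔU = -2230 J.
Net over both steps: W = -2510 J, Q = -694 J, ΔU = 1810 J.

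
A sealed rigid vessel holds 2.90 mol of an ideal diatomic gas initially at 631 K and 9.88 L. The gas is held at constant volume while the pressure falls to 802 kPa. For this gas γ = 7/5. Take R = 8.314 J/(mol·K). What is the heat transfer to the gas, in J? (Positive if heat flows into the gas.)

-18200 J

P₁ = nRT₁/V₁ = 2.90×8.314×631/9.88 = 1540 kPa.
Isochoric: V stays 9.88 L; P/T = const ⇒ T₂ = 329 K, P₂ = 802 kPa.
W = 0 (no volume change).
ΔU = nCvΔT = 2.90×20.8×(329−631) = -18200 J.
Q = ΔU = -18200 J.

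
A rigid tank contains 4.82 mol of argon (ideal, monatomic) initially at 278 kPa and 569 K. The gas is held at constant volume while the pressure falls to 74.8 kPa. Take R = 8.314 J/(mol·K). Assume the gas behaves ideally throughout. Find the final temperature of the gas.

V₁ = nRT₁/P₁ = 4.82×8.314×569/278 = 82.0 L.
Isochoric: V stays 82.0 L; P/T = const ⇒ T₂ = 153 K, P₂ = 74.8 kPa.

153 K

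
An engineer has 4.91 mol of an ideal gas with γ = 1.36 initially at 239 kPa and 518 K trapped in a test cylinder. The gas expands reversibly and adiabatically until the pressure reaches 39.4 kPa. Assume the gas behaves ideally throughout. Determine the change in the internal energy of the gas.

-22300 J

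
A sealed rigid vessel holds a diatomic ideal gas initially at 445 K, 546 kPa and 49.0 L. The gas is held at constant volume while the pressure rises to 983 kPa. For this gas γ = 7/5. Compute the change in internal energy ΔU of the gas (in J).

53500 J

n = P₁V₁/(RT₁) = 546×49.0/(8.314×445) = 7.23 mol.
Isochoric: V stays 49.0 L; P/T = const ⇒ T₂ = 801 K, P₂ = 983 kPa.
For an ideal gas ΔU = nCvΔT with Cv = (5/2)R = 20.8 J/(mol·K).
ΔU = 7.23×20.8×(801−445) = 53500 J.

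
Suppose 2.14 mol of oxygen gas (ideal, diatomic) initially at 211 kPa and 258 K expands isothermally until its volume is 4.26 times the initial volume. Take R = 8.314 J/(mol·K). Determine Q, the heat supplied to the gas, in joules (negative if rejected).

6650 J

V₁ = nRT₁/P₁ = 2.14×8.314×258/211 = 21.8 L.
Isothermal: T stays 258 K; PV = const ⇒ V₂ = 92.7 L, P₂ = 49.5 kPa.
ΔU = 0 (ideal gas, T constant).
W = nRT ln(V₂/V₁) = 2.14×8.314×258×ln(4.26) = 6650 J.
Q = ΔU + W = 6650 J.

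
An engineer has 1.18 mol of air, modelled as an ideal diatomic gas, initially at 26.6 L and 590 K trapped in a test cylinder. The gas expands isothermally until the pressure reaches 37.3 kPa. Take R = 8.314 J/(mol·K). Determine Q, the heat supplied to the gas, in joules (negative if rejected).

P₁ = nRT₁/V₁ = 1.18×8.314×590/26.6 = 218 kPa.
Isothermal: T stays 590 K; PV = const ⇒ V₂ = 155 L, P₂ = 37.3 kPa.
ΔU = 0 (ideal gas, T constant).
W = nRT ln(V₂/V₁) = 1.18×8.314×590×ln(5.83) = 10200 J.
Q = ΔU + W = 10200 J.

10200 J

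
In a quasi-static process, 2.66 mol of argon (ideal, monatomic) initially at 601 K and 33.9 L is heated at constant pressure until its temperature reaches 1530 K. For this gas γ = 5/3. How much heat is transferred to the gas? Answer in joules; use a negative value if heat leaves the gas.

51400 J

P₁ = nRT₁/V₁ = 2.66×8.314×601/33.9 = 392 kPa.
Isobaric: P stays 392 kPa; V/T = const ⇒ T₂ = 1530 K, V₂ = 86.3 L.
W = PΔV = 392×(86.3−33.9) kPa·L = 20500 J.
ΔU = nCvΔT = 2.66×12.5×(1530−601) = 30800 J.
Q = ΔU + W = nCpΔT = 51400 J.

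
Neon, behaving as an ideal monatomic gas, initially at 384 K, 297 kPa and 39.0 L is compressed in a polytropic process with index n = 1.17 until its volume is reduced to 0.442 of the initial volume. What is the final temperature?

441 K

Polytropic n=1.17: T₂ = T₁(V₁/V₂)^(n−1) = 384×(2.26)^0.17 = 441 K; P₂ = P₁(V₁/V₂)^n = 772 kPa.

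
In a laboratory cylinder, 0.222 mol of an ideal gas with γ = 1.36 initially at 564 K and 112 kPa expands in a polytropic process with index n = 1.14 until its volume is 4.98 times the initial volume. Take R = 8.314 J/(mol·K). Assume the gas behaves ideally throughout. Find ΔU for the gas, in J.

V₁ = nRT₁/P₁ = 0.222×8.314×564/112 = 9.29 L.
Polytropic n=1.14: T₂ = T₁(V₁/V₂)^(n−1) = 564×(0.201)^0.14 = 450 K; P₂ = P₁(V₁/V₂)^n = 18.0 kPa.
For an ideal gas ΔU = nCvΔT with Cv = R/(γ−1) = 23.1 J/(mol·K).
ΔU = 0.222×23.1×(450−564) = -582 J.

-582 J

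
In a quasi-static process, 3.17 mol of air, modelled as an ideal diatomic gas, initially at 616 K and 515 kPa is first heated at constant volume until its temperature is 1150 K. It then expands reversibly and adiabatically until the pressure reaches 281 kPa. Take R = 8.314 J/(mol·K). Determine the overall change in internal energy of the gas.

12700 J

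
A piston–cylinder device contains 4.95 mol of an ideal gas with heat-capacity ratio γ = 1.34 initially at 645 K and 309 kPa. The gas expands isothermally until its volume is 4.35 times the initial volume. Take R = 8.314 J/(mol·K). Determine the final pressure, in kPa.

V₁ = nRT₁/P₁ = 4.95×8.314×645/309 = 85.9 L.
Isothermal: T stays 645 K; PV = const ⇒ V₂ = 374 L, P₂ = 71.0 kPa.

71.0 kPa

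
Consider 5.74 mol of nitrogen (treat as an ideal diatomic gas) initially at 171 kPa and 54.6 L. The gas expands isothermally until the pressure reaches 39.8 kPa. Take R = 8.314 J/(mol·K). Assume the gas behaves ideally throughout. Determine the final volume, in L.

235 L

T₁ = P₁V₁/(nR) = 171×54.6/(5.74×8.314) = 196 K.
Isothermal: T stays 196 K; PV = const ⇒ V₂ = 235 L, P₂ = 39.8 kPa.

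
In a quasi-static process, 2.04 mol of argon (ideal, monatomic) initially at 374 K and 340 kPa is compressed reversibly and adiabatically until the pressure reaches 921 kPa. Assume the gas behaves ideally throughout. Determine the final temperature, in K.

V₁ = nRT₁/P₁ = 2.04×8.314×374/340 = 18.7 L.
Adiabatic: T₂/T₁ = (P₂/P₁)^((γ−1)/γ) ⇒ T₂ = 374×(2.71)^0.400 = 557 K; V₂ = 10.3 L.

557 K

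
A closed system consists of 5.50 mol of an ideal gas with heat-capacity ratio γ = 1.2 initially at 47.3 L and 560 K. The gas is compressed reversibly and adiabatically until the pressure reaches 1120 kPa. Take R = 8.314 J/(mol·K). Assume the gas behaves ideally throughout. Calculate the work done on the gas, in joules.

16500 J

P₁ = nRT₁/V₁ = 5.50×8.314×560/47.3 = 541 kPa.
Adiabatic: T₂/T₁ = (P₂/P₁)^((γ−1)/γ) ⇒ T₂ = 560×(2.07)^0.167 = 632 K; V₂ = 25.8 L.
ΔU = nCvΔT = 5.50×41.6×(632−560) = 16500 J.
Q = 0 for an adiabatic process, so W = −ΔU = -16500 J.
Work done on the gas = −W_by = 16500 J.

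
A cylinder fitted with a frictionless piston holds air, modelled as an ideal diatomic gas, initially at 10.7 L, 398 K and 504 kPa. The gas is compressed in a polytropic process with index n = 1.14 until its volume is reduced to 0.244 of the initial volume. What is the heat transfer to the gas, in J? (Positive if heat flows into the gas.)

n = P₁V₁/(RT₁) = 504×10.7/(8.314×398) = 1.63 mol.
Polytropic n=1.14: T₂ = T₁(V₁/V₂)^(n−1) = 398×(4.10)^0.14 = 485 K; P₂ = P₁(V₁/V₂)^n = 2520 kPa.
W = (P₁V₁−P₂V₂)/(n−1) = (504×10.7−2520×2.61)/0.14 = -8410 J.
ΔU = nCvΔT = 1.63×20.8×(485−398) = 2940 J.
Q = ΔU + W = -5470 J.

-5470 J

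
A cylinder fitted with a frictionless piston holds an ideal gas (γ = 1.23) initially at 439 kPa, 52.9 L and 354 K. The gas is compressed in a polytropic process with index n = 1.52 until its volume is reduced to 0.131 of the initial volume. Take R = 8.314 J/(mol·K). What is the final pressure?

9640 kPa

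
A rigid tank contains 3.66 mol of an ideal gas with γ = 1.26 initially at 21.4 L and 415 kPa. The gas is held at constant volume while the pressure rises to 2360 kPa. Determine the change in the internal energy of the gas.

T₁ = P₁V₁/(nR) = 415×21.4/(3.66×8.314) = 292 K.
Isochoric: V stays 21.4 L; P/T = const ⇒ T₂ = 1660 K, P₂ = 2360 kPa.
For an ideal gas ΔU = nCvΔT with Cv = R/(γ−1) = 32.0 J/(mol·K).
ΔU = 3.66×32.0×(1660−292) = 160000 J.

160000 J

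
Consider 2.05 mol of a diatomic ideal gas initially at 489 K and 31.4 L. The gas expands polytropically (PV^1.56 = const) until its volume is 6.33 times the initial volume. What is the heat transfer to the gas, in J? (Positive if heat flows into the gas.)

-3830 J

P₁ = nRT₁/V₁ = 2.05×8.314×489/31.4 = 265 kPa.
Polytropic n=1.56: T₂ = T₁(V₁/V₂)^(n−1) = 489×(0.158)^0.56 = 174 K; P₂ = P₁(V₁/V₂)^n = 14.9 kPa.
W = (P₁V₁−P₂V₂)/(n−1) = (265×31.4−14.9×199)/0.56 = 9590 J.
ΔU = nCvΔT = 2.05×20.8×(174−489) = -13400 J.
Q = ΔU + W = -3830 J.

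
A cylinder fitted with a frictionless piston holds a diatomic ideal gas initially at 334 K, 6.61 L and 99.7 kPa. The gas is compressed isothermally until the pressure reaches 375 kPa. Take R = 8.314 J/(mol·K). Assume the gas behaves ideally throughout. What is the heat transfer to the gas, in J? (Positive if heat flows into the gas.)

-873 J

n = P₁V₁/(RT₁) = 99.7×6.61/(8.314×334) = 0.237 mol.
Isothermal: T stays 334 K; PV = const ⇒ V₂ = 1.76 L, P₂ = 375 kPa.
ΔU = 0 (ideal gas, T constant).
W = nRT ln(V₂/V₁) = 0.237×8.314×334×ln(0.266) = -873 J.
Q = ΔU + W = -873 J.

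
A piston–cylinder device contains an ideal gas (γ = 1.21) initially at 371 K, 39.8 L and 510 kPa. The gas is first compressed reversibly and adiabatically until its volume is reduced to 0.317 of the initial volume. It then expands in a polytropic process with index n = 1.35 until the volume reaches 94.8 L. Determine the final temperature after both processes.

233 K

n = P₁V₁/(RT₁) = 510×39.8/(8.314×371) = 6.58 mol.
Step 1 — Adiabatic: TV^(γ−1) = const ⇒ T₂ = 371×(3.15)^0.210 = 472 K; PV^γ = const ⇒ P₂ = 2050 kPa.
ΔU = nCvΔT = 6.58×39.6×(472−371) = 26400 J.
Q = 0 for an adiabatic process, so W = −ΔU = -26400 J.
State after step 1: P = 2050 kPa, V = 12.6 L, T = 472 K.
Step 2 — Polytropic n=1.35: T₂ = T₁(V₁/V₂)^(n−1) = 472×(0.133)^0.35 = 233 K; P₂ = P₁(V₁/V₂)^n = 135 kPa.
W = (P₁V₁−P₂V₂)/(n−1) = (2050×12.6−135×94.8)/0.35 = 37400 J.
ΔU = nCvΔT = 6.58×39.6×(233−472) = -62300 J.
Q = ΔU + W = -24900 J.
Net over both steps: W = 11000 J, Q = -24900 J, ΔU = -35900 J.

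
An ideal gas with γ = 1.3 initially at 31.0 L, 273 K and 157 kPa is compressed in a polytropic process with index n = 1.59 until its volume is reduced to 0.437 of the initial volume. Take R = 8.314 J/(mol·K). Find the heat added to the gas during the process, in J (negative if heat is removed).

5020 J

n = P₁V₁/(RT₁) = 157×31.0/(8.314×273) = 2.14 mol.
Polytropic n=1.59: T₂ = T₁(V₁/V₂)^(n−1) = 273×(2.29)^0.59 = 445 K; P₂ = P₁(V₁/V₂)^n = 586 kPa.
W = (P₁V₁−P₂V₂)/(n−1) = (157×31.0−586×13.5)/0.59 = -5190 J.
ΔU = nCvΔT = 2.14×27.7×(445−273) = 10200 J.
Q = ΔU + W = 5020 J.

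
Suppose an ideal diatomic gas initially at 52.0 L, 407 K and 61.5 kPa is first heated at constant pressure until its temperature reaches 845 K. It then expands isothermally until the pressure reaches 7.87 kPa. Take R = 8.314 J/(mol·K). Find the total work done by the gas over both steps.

17100 J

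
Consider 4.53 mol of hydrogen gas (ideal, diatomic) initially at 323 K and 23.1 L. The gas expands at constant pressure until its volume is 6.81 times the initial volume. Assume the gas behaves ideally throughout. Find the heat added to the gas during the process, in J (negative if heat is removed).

247000 J

P₁ = nRT₁/V₁ = 4.53×8.314×323/23.1 = 527 kPa.
Isobaric: P stays 527 kPa; V/T = const ⇒ T₂ = 2200 K, V₂ = 157 L.
W = PΔV = 527×(157−23.1) kPa·L = 70700 J.
ΔU = nCvΔT = 4.53×20.8×(2200−323) = 177000 J.
Q = ΔU + W = nCpΔT = 247000 J.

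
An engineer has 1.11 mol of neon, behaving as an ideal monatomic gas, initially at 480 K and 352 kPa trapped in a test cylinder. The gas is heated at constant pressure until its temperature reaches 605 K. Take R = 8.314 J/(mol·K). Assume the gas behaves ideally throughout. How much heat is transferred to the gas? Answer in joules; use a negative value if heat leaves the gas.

V₁ = nRT₁/P₁ = 1.11×8.314×480/352 = 12.6 L.
Isobaric: P stays 352 kPa; V/T = const ⇒ T₂ = 605 K, V₂ = 15.9 L.
W = PΔV = 352×(15.9−12.6) kPa·L = 1150 J.
ΔU = nCvΔT = 1.11×12.5×(605−480) = 1730 J.
Q = ΔU + W = nCpΔT = 2880 J.

2880 J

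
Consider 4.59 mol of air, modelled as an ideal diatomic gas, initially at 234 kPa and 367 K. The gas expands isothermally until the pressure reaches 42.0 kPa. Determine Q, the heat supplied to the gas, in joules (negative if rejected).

V₁ = nRT₁/P₁ = 4.59×8.314×367/234 = 59.9 L.
Isothermal: T stays 367 K; PV = const ⇒ V₂ = 333 L, P₂ = 42.0 kPa.
ΔU = 0 (ideal gas, T constant).
W = nRT ln(V₂/V₁) = 4.59×8.314×367×ln(5.57) = 24100 J.
Q = ΔU + W = 24100 J.

24100 J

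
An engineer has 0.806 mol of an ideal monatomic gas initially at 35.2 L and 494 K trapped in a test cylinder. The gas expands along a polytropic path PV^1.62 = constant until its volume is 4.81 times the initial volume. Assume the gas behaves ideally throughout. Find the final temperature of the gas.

P₁ = nRT₁/V₁ = 0.806×8.314×494/35.2 = 94.0 kPa.
Polytropic n=1.62: T₂ = T₁(V₁/V₂)^(n−1) = 494×(0.208)^0.62 = 187 K; P₂ = P₁(V₁/V₂)^n = 7.38 kPa.

187 K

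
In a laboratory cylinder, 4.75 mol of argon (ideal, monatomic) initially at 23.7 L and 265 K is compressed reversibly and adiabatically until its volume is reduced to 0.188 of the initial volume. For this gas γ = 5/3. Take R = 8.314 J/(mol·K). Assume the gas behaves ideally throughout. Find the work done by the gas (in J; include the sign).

P₁ = nRT₁/V₁ = 4.75×8.314×265/23.7 = 442 kPa.
Adiabatic: TV^(γ−1) = const ⇒ T₂ = 265×(5.32)^0.667 = 807 K; PV^γ = const ⇒ P₂ = 7160 kPa.
ΔU = nCvΔT = 4.75×12.5×(807−265) = 32100 J.
Q = 0 for an adiabatic process, so W = −ΔU = -32100 J.

-32100 J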